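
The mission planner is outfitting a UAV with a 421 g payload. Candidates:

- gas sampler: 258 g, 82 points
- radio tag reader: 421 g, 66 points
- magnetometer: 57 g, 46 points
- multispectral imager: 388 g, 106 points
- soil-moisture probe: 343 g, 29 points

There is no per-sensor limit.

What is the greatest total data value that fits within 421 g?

Best packing: 7×magnetometer — 399 g, 322 total.
That's the maximum — no swap from here does better than 322.

322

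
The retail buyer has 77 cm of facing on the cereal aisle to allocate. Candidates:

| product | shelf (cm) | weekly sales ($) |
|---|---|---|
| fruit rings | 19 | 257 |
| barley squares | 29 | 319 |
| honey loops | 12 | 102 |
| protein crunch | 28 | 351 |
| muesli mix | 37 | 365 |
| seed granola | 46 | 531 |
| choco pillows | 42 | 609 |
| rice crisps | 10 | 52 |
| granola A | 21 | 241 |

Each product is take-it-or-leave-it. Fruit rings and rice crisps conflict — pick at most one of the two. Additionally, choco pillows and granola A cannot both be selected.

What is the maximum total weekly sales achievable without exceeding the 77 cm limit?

968

Best packing: fruit rings + honey loops + choco pillows — 73 cm, 968 total.
Runner-up protein crunch + choco pillows tops out at 960.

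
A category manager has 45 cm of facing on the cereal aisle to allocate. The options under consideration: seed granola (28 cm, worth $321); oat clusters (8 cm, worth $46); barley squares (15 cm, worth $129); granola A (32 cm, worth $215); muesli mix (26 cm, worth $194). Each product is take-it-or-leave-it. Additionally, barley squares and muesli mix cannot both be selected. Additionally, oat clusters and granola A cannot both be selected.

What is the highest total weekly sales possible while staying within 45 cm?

The ratio ordering already packs tightly: seed granola + barley squares, 43 cm, 450.
Runner-up seed granola + oat clusters tops out at 367.

450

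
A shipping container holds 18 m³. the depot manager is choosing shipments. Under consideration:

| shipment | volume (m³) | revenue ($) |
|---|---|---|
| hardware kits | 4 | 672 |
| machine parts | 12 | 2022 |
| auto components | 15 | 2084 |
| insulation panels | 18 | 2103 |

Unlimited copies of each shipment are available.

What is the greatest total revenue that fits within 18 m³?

Ranking by ratio (revenue/m³): machine parts 168.50, hardware kits 168.00, auto components 138.93.
The ratio ordering already packs tightly: hardware kits + machine parts, 16 m³, 2694.
That's the maximum — no swap from here does better than 2694.

2694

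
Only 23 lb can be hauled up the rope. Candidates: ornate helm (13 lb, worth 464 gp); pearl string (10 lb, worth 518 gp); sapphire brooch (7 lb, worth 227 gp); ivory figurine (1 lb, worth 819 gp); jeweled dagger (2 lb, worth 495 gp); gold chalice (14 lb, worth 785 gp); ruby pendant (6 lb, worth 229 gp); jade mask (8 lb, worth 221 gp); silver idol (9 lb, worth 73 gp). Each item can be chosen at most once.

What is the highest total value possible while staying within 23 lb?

By value per lb: ivory figurine 819.00, jeweled dagger 247.50, gold chalice 56.07, pearl string 51.80 lead.
The ratio ordering already packs tightly: ivory figurine + jeweled dagger + gold chalice + ruby pendant, 23 lb, 2328.

2328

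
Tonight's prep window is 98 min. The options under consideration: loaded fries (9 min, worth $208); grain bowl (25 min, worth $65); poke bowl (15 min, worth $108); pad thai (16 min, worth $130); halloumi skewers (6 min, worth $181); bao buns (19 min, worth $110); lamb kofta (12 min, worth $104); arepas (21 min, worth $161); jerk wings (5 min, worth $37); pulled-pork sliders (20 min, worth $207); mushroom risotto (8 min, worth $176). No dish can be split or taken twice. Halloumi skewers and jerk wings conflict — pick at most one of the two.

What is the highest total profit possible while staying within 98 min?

1171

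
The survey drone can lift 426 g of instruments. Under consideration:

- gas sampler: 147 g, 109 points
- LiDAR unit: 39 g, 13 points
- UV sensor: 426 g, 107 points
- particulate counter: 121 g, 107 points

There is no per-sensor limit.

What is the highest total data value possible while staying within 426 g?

334

The ratio ordering already packs tightly: LiDAR unit + 3×particulate counter, 402 g, 334.
Every other selection either busts 426 g or fails to beat 334.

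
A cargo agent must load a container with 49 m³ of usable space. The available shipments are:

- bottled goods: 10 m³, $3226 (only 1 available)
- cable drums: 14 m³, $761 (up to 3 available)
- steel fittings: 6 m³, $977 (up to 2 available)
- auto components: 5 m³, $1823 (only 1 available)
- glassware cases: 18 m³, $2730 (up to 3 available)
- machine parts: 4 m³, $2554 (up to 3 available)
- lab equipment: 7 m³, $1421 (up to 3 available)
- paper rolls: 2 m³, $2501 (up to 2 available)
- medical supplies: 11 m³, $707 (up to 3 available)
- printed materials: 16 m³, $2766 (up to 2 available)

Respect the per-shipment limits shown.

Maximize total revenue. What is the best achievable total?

20555

By revenue per m³: paper rolls 1250.50, machine parts 638.50, auto components 364.60 lead.
Taking bottled goods + auto components + 3×machine parts + 2×lab equipment + 2×paper rolls: 45 m³ used, 20555 in revenue.
That's the maximum — no swap from here does better than 20555.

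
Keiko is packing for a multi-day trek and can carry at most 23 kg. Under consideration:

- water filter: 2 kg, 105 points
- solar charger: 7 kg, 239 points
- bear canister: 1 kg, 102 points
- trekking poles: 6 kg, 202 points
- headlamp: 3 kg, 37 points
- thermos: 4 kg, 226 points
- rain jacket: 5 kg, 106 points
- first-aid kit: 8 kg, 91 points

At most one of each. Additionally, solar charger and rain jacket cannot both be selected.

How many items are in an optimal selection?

The maximum utility within 23 kg is 911.
water filter + solar charger + bear canister + trekking poles + headlamp + thermos hits 911 at 23 kg.
All optima have 6 items.

6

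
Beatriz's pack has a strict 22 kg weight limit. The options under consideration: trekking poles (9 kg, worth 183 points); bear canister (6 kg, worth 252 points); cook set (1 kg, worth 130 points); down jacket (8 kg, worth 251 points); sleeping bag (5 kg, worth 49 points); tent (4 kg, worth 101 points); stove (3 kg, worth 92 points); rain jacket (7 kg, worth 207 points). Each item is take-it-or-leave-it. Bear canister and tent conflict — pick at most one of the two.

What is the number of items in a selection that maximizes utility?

Best achievable utility is 840.
bear canister + cook set + down jacket + rain jacket hits 840 at 22 kg.
Any selection reaching 840 contains exactly 4 items.

4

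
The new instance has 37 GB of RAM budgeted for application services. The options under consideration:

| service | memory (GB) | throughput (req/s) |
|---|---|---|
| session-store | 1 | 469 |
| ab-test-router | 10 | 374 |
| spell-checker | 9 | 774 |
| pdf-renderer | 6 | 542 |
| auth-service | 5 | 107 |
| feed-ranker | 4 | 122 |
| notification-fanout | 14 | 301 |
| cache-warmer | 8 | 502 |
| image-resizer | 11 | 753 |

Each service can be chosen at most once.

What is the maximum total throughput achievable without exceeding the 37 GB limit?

3040

Ranking by ratio (throughput/GB): session-store 469.00, pdf-renderer 90.33, spell-checker 86.00, image-resizer 68.45.
The ratio ordering already packs tightly: session-store + spell-checker + pdf-renderer + cache-warmer + image-resizer, 35 GB, 3040.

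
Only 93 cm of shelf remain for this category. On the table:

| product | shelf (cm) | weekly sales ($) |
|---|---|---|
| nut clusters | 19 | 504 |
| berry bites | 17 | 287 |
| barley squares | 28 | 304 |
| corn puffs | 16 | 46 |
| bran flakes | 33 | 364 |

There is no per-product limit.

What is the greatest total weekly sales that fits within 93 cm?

2303

Best packing: 4×nut clusters + berry bites — 93 cm, 2303 total.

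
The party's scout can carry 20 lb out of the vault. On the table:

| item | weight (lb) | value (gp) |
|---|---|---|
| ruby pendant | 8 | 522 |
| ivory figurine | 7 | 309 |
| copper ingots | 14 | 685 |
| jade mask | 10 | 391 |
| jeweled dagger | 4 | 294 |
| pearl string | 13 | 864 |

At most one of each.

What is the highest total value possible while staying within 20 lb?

A density-first pass picks jeweled dagger + pearl string — 1158 at 17 lb.
Dropping jeweled dagger frees 4 lb; slotting in ivory figurine (7 lb) lifts the total to 1173 at 20 lb.

1173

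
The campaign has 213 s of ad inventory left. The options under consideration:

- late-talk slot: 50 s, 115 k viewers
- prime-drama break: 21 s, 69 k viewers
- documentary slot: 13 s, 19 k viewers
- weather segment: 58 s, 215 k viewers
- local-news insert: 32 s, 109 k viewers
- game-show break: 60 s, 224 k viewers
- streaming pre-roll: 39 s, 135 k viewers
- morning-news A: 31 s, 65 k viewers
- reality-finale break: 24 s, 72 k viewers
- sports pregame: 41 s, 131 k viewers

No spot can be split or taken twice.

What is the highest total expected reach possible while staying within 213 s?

755

The ratio heuristic lands on prime-drama break + weather segment + local-news insert + game-show break + streaming pre-roll (752) but leaves 3 s idle.
The 21 s tied up in prime-drama break is better spent on reality-finale break — total rises to 755 (213 s).
Nothing else within 213 s beats 755.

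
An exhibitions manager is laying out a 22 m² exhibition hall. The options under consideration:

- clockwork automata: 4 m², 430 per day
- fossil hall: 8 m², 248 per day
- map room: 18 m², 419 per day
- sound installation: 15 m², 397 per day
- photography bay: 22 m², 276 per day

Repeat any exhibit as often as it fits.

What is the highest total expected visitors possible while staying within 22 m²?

2150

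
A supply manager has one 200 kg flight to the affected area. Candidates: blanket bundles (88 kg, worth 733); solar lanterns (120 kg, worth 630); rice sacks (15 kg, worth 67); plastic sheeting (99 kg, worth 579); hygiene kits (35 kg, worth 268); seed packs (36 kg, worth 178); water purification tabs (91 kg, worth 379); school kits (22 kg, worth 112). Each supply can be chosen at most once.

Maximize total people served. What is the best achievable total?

The ratio ordering already packs tightly: blanket bundles + rice sacks + hygiene kits + seed packs + school kits, 196 kg, 1358.

1358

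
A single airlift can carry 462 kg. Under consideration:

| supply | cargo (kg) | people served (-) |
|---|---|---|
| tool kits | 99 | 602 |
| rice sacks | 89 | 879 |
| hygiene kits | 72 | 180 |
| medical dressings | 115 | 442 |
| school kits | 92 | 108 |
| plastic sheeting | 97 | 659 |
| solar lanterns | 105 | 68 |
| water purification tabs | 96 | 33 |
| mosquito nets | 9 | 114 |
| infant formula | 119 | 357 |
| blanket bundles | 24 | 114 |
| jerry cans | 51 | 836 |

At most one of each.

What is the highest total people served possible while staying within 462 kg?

3532

The ratio heuristic lands on tool kits + rice sacks + hygiene kits + plastic sheeting + mosquito nets + blanket bundles + jerry cans (3384) but leaves 21 kg idle.
Dropping hygiene kits and blanket bundles frees 96 kg; slotting in medical dressings (115 kg) lifts the total to 3532 at 460 kg.
Runner-up tool kits + rice sacks + medical dressings + plastic sheeting + jerry cans tops out at 3418.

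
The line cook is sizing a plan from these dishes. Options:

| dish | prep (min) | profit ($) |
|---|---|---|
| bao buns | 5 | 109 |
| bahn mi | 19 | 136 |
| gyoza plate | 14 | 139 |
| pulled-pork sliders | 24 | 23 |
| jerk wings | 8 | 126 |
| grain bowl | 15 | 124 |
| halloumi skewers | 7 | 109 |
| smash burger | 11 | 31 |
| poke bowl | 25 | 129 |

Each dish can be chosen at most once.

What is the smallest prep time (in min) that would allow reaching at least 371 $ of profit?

Need the lightest bundle worth ≥ 371.
bao buns + gyoza plate + jerk wings reaches 374 using 27 min.
Any bundle with less than 27 min falls short of 371.

27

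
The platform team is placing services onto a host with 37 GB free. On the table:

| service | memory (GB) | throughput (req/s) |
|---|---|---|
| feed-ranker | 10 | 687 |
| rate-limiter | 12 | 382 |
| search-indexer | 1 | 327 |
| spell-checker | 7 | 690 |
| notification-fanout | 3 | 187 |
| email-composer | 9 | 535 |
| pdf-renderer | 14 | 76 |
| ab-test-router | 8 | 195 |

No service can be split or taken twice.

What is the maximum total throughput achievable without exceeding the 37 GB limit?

2434

By throughput per GB: search-indexer 327.00, spell-checker 98.57, feed-ranker 68.70 lead.
The ratio heuristic lands on feed-ranker + search-indexer + spell-checker + notification-fanout + email-composer (2426) but leaves 7 GB idle.
Dropping notification-fanout frees 3 GB; slotting in ab-test-router (8 GB) lifts the total to 2434 at 35 GB.
That's the maximum — no swap from here does better than 2434.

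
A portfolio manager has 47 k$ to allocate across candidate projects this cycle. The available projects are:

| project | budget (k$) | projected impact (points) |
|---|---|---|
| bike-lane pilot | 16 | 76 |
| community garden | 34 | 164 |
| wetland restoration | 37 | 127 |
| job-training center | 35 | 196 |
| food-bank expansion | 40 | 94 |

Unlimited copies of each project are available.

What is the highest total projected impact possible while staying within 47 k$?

By projected impact per k$: job-training center 5.60, community garden 4.82, bike-lane pilot 4.75 lead.
Taking job-training center: 35 k$ used, 196 in projected impact.
Every other selection either busts 47 k$ or fails to beat 196.

196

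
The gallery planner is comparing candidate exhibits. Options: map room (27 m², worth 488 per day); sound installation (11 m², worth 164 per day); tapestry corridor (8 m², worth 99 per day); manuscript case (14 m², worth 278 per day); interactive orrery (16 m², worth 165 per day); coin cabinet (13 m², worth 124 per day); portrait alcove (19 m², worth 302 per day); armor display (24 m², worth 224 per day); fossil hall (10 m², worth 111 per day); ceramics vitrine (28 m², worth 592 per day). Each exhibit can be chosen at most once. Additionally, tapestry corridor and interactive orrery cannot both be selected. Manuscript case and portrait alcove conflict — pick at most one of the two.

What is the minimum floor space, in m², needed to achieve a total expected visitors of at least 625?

36

Look for the lowest-floor combination reaching 625.
tapestry corridor + ceramics vitrine: 691 expected visitors at 36 m².
Below 36 m² the best achievable stays under 625.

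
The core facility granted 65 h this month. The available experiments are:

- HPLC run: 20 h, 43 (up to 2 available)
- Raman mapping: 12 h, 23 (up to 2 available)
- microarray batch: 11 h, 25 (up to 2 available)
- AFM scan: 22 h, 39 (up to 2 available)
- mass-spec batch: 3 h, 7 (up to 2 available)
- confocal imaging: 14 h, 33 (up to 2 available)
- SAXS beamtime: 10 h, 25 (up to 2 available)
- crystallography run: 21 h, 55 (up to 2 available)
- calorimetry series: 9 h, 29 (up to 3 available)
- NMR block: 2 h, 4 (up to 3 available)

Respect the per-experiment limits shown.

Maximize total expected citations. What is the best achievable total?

Ranking by ratio (expected citations/h): calorimetry series 3.22, crystallography run 2.62, SAXS beamtime 2.50.
Filling by ratio: 2×mass-spec batch + SAXS beamtime + crystallography run + 3×calorimetry series for 181, with 1 h left unused.
The 3 h tied up in mass-spec batch is better spent on 2×NMR block — total rises to 182 (65 h).
Nothing else within 65 h beats 182.

182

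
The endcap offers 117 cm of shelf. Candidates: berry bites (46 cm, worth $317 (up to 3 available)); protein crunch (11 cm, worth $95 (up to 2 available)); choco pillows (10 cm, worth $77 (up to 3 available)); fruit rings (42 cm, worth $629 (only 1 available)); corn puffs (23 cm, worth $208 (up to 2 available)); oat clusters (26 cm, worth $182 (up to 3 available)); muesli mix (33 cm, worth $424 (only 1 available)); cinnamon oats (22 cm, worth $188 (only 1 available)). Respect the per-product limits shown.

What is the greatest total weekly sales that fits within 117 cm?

1397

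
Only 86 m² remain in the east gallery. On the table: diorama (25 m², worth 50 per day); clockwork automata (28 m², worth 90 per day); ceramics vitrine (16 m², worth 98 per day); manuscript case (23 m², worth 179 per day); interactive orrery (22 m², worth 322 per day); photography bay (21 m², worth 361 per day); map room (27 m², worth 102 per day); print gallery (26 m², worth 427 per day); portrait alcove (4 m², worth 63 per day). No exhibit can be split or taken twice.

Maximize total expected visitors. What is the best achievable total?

1208

Taking the top-ratio exhibits first gives interactive orrery + photography bay + print gallery + portrait alcove for 1173 (73 m²).
Replace portrait alcove with ceramics vitrine: the trade gains 35 net, giving 1208 at 85 m².
Next best is interactive orrery + photography bay + print gallery + portrait alcove at 1173 (73 m²) — short by 35.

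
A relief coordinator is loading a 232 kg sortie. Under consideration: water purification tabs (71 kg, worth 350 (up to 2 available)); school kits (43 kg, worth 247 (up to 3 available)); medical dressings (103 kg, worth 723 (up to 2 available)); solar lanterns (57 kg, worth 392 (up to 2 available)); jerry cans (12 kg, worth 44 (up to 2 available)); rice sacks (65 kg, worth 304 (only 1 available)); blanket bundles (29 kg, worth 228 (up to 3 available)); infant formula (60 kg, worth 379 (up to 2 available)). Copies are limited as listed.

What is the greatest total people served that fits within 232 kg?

1619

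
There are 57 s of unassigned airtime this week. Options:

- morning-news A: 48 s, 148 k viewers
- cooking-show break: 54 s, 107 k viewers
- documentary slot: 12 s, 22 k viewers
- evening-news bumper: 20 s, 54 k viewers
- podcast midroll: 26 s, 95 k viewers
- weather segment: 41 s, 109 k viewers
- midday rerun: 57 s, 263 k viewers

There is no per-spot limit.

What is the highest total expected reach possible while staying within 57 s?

Density check — midday rerun 4.61, podcast midroll 3.65, morning-news A 3.08, evening-news bumper 2.70 are the best per s.
Midday rerun uses 57 of the 57 s and totals 263.
Nothing else within 57 s beats 263.

263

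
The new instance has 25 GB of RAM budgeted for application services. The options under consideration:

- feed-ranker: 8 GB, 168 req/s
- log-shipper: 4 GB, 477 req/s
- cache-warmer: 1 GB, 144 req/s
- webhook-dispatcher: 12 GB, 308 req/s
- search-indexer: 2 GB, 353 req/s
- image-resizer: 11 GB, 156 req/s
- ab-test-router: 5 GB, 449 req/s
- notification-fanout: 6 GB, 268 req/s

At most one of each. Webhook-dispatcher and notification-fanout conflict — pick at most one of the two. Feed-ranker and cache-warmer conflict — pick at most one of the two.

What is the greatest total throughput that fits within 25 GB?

1731

Density check — search-indexer 176.50, cache-warmer 144.00, log-shipper 119.25 are the best per GB.
The ratio heuristic lands on log-shipper + cache-warmer + search-indexer + ab-test-router + notification-fanout (1691) but leaves 7 GB idle.
Replace notification-fanout with webhook-dispatcher: the trade gains 40 net, giving 1731 at 24 GB.
The closest alternative, feed-ranker + log-shipper + search-indexer + ab-test-router + notification-fanout, reaches only 1715.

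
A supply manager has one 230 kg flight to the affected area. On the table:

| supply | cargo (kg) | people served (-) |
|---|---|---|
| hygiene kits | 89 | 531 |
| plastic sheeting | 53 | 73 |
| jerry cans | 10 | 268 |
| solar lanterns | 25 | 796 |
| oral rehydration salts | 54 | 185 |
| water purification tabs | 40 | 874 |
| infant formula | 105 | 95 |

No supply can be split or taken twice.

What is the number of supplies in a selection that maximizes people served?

5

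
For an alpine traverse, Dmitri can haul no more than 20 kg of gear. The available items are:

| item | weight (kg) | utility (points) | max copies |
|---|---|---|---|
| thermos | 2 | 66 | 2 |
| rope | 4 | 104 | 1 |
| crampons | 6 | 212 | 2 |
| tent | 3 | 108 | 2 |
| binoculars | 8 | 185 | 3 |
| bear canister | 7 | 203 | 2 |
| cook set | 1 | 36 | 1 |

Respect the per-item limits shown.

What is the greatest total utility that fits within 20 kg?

Ranking by ratio (utility/kg): tent 36.00, cook set 36.00, crampons 35.33, thermos 33.00.
Greedy by ratio would take 2×crampons + 2×tent + cook set: 19 kg used, total 676.
Dropping cook set frees 1 kg; slotting in thermos (2 kg) lifts the total to 706 at 20 kg.

706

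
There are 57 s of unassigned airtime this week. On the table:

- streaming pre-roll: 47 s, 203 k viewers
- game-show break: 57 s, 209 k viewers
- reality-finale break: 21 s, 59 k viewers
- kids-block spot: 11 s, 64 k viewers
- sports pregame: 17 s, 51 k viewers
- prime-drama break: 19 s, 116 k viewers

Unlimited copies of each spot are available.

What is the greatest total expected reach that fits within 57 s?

348

Best packing: 3×prime-drama break — 57 s, 348 total.
No other feasible combination exceeds 348.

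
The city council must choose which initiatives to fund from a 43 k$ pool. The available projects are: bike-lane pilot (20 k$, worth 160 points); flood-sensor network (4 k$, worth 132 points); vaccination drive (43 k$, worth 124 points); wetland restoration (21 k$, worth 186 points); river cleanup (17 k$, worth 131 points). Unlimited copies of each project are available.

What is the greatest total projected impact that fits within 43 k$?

Density check — flood-sensor network 33.00, wetland restoration 8.86, bike-lane pilot 8.00 are the best per k$.
10×flood-sensor network uses 40 of the 43 k$ and totals 1320.
The spare 3 k$ is too small for any remaining project, and no exchange beats 1320.

1320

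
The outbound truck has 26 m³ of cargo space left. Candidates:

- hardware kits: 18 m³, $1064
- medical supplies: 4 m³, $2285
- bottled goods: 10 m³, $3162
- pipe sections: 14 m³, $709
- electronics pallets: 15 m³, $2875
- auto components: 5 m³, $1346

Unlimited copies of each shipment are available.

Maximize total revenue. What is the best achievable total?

Ranking by ratio (revenue/m³): medical supplies 571.25, bottled goods 316.20, auto components 269.20, electronics pallets 191.67.
6×medical supplies uses 24 of the 26 m³ and totals 13710.

13710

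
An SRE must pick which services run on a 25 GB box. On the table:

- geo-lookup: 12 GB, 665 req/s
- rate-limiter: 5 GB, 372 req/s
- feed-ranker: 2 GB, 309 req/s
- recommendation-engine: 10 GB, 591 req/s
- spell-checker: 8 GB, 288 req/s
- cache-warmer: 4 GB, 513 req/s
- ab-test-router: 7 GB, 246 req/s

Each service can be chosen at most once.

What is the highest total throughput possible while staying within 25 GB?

1859

Ranking by ratio (throughput/GB): feed-ranker 154.50, cache-warmer 128.25, rate-limiter 74.40, recommendation-engine 59.10.
The ratio heuristic lands on rate-limiter + feed-ranker + recommendation-engine + cache-warmer (1785) but leaves 4 GB idle.
The 10 GB tied up in recommendation-engine is better spent on geo-lookup — total rises to 1859 (23 GB).
Next best is rate-limiter + feed-ranker + recommendation-engine + cache-warmer at 1785 (21 GB) — short by 74.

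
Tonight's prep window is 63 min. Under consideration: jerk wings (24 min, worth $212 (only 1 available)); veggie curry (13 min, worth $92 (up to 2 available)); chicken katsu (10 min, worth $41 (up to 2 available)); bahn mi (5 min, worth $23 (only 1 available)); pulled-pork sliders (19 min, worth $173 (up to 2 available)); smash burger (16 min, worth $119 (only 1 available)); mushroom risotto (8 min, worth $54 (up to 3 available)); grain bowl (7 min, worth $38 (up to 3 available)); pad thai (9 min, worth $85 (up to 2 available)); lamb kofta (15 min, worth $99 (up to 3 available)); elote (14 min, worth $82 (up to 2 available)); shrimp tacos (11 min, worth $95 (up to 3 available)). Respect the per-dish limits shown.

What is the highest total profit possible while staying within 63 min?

565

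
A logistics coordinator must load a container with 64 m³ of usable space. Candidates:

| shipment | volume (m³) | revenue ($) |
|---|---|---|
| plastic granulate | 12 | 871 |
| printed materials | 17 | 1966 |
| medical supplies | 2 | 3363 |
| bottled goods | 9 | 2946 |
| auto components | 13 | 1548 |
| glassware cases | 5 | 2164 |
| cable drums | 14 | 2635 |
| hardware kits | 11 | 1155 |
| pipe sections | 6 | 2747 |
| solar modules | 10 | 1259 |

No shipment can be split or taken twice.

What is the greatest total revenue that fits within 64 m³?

17080

The ratio heuristic lands on medical supplies + bottled goods + auto components + glassware cases + cable drums + pipe sections + solar modules (16662) but leaves 5 m³ idle.
Dropping auto components frees 13 m³; slotting in printed materials (17 m³) lifts the total to 17080 at 63 m³.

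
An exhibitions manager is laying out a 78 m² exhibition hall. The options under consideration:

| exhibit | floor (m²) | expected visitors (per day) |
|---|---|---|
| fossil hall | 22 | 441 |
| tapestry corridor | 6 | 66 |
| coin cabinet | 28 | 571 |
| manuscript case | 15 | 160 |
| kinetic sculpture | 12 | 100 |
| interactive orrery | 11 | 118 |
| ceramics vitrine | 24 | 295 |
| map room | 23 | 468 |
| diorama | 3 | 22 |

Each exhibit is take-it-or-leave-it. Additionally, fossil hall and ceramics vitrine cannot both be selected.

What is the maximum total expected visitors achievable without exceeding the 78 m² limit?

By expected visitors per m²: coin cabinet 20.39, map room 20.35, fossil hall 20.05, ceramics vitrine 12.29 lead.
Taking fossil hall + coin cabinet + map room + diorama: 76 m² used, 1502 in expected visitors.
The closest alternative, fossil hall + coin cabinet + map room, reaches only 1480.

1502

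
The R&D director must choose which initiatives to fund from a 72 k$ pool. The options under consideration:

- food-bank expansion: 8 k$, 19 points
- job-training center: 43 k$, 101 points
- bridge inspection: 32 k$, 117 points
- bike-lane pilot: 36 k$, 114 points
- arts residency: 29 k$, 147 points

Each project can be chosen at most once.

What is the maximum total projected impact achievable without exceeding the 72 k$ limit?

283

Best packing: food-bank expansion + bridge inspection + arts residency — 69 k$, 283 total.
The closest alternative, bridge inspection + arts residency, reaches only 264.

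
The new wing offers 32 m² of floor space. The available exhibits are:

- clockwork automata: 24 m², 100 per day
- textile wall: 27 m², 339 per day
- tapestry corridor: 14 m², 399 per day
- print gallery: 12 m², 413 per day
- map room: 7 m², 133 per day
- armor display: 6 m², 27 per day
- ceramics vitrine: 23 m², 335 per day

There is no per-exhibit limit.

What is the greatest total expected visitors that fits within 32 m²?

959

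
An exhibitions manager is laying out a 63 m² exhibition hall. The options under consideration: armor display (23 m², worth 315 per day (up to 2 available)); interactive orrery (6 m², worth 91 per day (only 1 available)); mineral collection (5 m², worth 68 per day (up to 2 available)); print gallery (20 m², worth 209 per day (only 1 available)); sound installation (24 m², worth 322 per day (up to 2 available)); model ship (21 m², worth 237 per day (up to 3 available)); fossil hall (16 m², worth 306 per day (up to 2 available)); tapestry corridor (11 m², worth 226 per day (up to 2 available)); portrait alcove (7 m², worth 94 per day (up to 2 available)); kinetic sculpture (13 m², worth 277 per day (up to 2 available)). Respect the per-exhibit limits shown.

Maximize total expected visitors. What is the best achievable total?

1234

Filling by ratio: interactive orrery + mineral collection + 2×tapestry corridor + 2×kinetic sculpture for 1165, with 4 m² left unused.
The 28 m² tied up in interactive orrery and 2×tapestry corridor is better spent on 2×fossil hall — total rises to 1234 (63 m²).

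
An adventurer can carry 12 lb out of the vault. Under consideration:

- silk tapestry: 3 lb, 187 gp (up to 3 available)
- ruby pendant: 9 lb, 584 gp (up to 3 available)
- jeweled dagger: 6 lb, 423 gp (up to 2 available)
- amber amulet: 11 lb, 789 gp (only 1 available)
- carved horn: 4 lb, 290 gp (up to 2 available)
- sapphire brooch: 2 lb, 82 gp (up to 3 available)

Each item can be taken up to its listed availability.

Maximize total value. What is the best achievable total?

846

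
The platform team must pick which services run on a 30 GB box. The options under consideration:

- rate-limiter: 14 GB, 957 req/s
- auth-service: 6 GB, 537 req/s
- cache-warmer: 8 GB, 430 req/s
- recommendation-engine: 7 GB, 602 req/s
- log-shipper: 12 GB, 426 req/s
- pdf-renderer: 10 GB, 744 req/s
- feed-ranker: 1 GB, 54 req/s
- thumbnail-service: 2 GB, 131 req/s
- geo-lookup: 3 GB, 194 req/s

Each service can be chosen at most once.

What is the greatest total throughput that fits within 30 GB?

2290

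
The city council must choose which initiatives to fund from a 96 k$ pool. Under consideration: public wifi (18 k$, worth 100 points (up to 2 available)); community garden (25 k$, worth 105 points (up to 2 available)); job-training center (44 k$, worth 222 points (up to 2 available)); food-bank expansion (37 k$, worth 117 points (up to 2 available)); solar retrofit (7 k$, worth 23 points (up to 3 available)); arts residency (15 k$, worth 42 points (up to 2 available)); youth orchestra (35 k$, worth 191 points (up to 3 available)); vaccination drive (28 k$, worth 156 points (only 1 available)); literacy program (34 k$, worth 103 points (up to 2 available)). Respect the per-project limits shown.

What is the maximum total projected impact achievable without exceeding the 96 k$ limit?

Ranking by ratio (projected impact/k$): vaccination drive 5.57, public wifi 5.56, youth orchestra 5.46.
Taking the top-ratio projects first gives 2×public wifi + community garden + solar retrofit + vaccination drive for 484 (96 k$).
Dropping public wifi and community garden and vaccination drive frees 71 k$; slotting in 2×youth orchestra (70 k$) lifts the total to 505 at 95 k$.
The spare 1 k$ is too small for any remaining project, and no exchange beats 505.

505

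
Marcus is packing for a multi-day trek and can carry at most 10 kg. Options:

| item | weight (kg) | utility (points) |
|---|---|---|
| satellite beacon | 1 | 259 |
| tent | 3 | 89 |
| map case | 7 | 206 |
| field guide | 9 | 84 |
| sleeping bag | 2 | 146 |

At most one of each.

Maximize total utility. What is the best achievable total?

The ratio heuristic lands on satellite beacon + tent + sleeping bag (494) but leaves 4 kg idle.
The 3 kg tied up in tent is better spent on map case — total rises to 611 (10 kg).
That's the maximum — no swap from here does better than 611.

611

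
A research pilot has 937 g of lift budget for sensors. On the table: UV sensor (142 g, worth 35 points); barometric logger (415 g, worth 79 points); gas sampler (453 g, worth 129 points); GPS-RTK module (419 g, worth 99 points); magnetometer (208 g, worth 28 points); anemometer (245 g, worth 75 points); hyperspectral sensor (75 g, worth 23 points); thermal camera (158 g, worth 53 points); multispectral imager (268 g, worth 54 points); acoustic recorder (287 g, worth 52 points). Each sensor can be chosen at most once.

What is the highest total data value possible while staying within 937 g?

Taking gas sampler + anemometer + hyperspectral sensor + thermal camera: 931 g used, 280 in data value.

280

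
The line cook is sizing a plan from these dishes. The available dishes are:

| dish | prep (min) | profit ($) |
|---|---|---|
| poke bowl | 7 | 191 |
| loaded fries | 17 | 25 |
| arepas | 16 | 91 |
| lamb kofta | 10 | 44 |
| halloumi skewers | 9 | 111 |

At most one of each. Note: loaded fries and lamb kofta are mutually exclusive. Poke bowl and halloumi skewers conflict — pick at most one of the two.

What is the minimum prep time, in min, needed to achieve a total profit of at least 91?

7

Minimise min subject to total profit ≥ 91.
Taking poke bowl gives 191 (≥ 91) for 7 min.
Any bundle with less than 7 min falls short of 91.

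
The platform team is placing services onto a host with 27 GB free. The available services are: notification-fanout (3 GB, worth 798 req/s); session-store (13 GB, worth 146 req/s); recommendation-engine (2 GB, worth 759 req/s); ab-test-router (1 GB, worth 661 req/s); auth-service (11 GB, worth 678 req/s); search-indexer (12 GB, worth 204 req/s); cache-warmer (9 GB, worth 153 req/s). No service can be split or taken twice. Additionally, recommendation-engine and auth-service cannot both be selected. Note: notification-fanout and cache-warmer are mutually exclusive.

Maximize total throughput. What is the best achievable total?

By throughput per GB: ab-test-router 661.00, recommendation-engine 379.50, notification-fanout 266.00, auth-service 61.64 lead.
Taking notification-fanout + recommendation-engine + ab-test-router + search-indexer: 18 GB used, 2422 in throughput.
The closest alternative, notification-fanout + session-store + recommendation-engine + ab-test-router, reaches only 2364.

2422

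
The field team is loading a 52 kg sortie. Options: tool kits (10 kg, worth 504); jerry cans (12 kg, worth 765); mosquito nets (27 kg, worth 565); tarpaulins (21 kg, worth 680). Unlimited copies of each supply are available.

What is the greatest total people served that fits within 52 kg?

3060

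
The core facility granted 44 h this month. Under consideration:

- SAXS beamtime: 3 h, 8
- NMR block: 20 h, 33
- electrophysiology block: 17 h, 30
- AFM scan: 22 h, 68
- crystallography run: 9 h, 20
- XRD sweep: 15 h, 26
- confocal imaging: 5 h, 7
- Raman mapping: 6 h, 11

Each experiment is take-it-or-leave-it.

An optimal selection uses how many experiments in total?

4

The maximum expected citations within 44 h is 107.
For example SAXS beamtime + AFM scan + crystallography run + Raman mapping achieves it, using 40 h.
All optima have 4 experiments.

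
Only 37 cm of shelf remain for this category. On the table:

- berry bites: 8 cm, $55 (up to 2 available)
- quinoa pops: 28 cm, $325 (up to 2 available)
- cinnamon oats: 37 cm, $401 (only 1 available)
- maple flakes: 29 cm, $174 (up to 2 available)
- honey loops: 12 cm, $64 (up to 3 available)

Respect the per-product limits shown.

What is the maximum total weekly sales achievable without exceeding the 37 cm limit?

Filling by ratio: berry bites + quinoa pops for 380, with 1 cm left unused.
Replace berry bites and quinoa pops with cinnamon oats: the trade gains 21 net, giving 401 at 37 cm.

401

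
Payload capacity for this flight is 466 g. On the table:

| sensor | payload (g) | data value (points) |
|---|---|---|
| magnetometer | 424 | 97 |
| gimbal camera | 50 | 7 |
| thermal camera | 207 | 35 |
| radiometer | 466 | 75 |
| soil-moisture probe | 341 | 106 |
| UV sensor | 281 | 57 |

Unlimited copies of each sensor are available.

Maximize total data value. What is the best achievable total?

120

Taking 2×gimbal camera + soil-moisture probe: 441 g used, 120 in data value.
The spare 25 g is too small for any remaining sensor, and no exchange beats 120.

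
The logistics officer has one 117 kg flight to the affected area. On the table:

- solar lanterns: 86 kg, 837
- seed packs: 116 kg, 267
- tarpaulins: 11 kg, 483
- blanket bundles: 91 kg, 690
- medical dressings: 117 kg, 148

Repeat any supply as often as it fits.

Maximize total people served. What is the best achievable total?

4830

Best packing: 10×tarpaulins — 110 kg, 4830 total.
No other feasible combination exceeds 4830.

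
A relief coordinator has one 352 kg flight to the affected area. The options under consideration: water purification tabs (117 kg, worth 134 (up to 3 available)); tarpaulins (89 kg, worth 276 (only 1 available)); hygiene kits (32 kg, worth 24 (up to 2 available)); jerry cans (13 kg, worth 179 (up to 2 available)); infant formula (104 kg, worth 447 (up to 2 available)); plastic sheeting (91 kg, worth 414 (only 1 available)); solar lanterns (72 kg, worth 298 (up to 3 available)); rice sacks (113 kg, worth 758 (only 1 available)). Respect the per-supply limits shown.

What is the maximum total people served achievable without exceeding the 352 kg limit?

2010

Density check — jerry cans 13.77, rice sacks 6.71, plastic sheeting 4.55 are the best per kg.
Taking the top-ratio supplies first gives 2×jerry cans + infant formula + plastic sheeting + rice sacks for 1977 (334 kg).
Dropping plastic sheeting frees 91 kg; slotting in infant formula (104 kg) lifts the total to 2010 at 347 kg.
Every other selection either busts 352 kg or exceeds an availability limit or fails to beat 2010.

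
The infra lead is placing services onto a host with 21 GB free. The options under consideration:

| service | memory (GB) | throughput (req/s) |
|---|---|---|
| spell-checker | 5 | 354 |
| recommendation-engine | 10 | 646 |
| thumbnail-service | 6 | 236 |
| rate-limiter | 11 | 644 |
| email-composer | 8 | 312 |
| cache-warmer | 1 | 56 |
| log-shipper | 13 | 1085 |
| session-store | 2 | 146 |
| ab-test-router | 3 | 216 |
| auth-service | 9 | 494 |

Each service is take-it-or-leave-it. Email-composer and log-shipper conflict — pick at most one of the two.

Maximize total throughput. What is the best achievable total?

Greedy by ratio would take cache-warmer + log-shipper + session-store + ab-test-router: 19 GB used, total 1503.
Dropping cache-warmer and session-store frees 3 GB; slotting in spell-checker (5 GB) lifts the total to 1655 at 21 GB.

1655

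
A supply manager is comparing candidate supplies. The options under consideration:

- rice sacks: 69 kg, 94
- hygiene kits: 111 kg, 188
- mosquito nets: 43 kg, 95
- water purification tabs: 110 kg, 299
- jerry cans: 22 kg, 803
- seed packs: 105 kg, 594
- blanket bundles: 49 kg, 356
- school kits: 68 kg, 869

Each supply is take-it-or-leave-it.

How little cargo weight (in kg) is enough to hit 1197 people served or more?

Look for the lowest-cargo combination reaching 1197.
jerry cans + school kits reaches 1672 using 90 kg.
No combination under 90 kg hits 1197.

90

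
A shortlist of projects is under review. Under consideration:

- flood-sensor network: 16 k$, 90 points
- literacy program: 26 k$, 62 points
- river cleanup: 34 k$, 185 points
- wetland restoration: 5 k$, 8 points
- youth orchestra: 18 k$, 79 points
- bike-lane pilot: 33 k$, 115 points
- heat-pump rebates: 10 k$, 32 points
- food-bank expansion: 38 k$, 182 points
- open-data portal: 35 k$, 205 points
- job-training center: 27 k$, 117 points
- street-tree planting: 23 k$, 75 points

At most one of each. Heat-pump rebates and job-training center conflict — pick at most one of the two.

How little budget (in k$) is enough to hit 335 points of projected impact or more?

66

Minimise k$ subject to total projected impact ≥ 335.
Taking flood-sensor network + wetland restoration + heat-pump rebates + open-data portal gives 335 (≥ 335) for 66 k$.
No combination under 66 k$ hits 335.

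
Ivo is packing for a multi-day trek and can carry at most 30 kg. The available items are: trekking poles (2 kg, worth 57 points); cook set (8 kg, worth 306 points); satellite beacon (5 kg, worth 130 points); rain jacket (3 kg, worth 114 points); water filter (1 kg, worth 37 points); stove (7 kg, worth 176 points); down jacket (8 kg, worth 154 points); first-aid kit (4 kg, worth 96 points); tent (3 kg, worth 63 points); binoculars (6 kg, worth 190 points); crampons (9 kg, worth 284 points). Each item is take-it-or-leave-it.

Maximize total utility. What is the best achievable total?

994

The ratio heuristic lands on trekking poles + cook set + rain jacket + water filter + binoculars + crampons (988) but leaves 1 kg idle.
The 2 kg tied up in trekking poles is better spent on tent — total rises to 994 (30 kg).
An exhaustive check of the 2048 subsets confirms 994.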